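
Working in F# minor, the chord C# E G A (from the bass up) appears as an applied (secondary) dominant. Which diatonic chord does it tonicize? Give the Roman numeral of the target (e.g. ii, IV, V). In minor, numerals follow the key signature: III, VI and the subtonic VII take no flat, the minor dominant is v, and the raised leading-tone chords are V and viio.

The chord is a dominant seventh chord on A.
A dominant resolves down a perfect fifth: A → D. In F# minor, D is scale degree 6, i.e. VI.

VI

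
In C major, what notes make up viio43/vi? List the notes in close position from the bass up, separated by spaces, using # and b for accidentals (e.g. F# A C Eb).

D F G# B

The slash marks an applied leading-tone chord: viio of vi. In C major, vi is A, so the leading tone to it is G#, a half step below.
Building a fully diminished seventh chord on G# gives G#-B-D-F.
The figured bass 43 indicates second inversion, placing the fifth (D) in the bass: D-F-G#-B.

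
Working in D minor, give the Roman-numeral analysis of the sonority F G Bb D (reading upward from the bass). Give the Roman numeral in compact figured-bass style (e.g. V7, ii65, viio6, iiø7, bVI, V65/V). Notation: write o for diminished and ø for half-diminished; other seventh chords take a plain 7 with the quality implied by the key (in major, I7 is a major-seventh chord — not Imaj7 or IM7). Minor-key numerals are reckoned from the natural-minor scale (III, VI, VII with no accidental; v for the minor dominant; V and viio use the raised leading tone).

Stacked in thirds the chord is G-Bb-D-F: a minor seventh chord on G.
G is scale degree 4 in D minor, and a minor seventh chord on that degree is written iv7.
With F in the bass the chord is in third inversion, so the figured bass is 42.

iv42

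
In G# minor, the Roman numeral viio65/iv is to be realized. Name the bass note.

D#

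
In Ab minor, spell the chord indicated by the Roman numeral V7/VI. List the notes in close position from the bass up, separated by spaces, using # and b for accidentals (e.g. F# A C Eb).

Cb Eb Gb Bbb

The slash means an applied dominant: we want the dominant of VI. In Ab minor, VI is Fb major, and its dominant is built on Cb.
Building a dominant seventh chord on Cb gives Cb-Eb-Gb-Bbb.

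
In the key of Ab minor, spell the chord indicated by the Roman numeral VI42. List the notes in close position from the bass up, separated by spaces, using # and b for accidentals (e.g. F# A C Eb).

Eb Fb Ab Cb

In Ab minor, the submediant is Fb, and the diatonic chord built there is a major seventh chord.
That chord is spelled Fb-Ab-Cb-Eb.
The figured bass 42 indicates third inversion, placing the seventh (Eb) in the bass: Eb-Fb-Ab-Cb.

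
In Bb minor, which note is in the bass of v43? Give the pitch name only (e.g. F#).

C

v in Bb minor has root F; the chord is F-Ab-C-Eb.
The figure 43 means second inversion — the fifth is in the bass.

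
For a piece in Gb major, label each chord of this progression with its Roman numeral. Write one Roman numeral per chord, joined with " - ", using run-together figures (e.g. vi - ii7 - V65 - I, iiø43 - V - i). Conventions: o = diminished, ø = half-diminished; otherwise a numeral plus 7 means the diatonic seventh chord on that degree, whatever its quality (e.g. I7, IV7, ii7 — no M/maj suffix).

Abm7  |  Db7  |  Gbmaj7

ii7 - V7 - I7

Abm7 has root Ab, degree 2 in Gb major, so ii7.
Db7: dominant seventh chord on Db = scale degree 5 → V7.
Gbmaj7: root Gb is the tonic; major seventh chord there is I7.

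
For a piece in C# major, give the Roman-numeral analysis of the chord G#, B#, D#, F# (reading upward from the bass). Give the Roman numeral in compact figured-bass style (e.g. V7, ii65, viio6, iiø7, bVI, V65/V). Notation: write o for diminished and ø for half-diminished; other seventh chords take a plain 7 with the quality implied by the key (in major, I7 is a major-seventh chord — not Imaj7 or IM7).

V7

The pitches G#-B#-D#-F# form a dominant seventh chord rooted on G#.
In C# major, G# is the dominant; the diatonic dominant seventh chord there is V7.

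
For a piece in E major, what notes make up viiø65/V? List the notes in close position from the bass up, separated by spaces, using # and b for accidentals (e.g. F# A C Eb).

C# E G# A#

viiø65/V is a secondary leading-tone chord. The target V is B in E major; the applied chord is rooted a semitone below, on A#.
Building a half-diminished seventh chord on A# gives A#-C#-E-G#.
With the 65 figure the chord is in first inversion; from the bass C# upward in close position it reads C#-E-G#-A#.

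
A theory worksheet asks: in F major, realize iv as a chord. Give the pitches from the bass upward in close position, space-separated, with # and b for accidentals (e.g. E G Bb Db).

iv is the minor subdominant, borrowed from the parallel minor. In F major that root is Bb.
So the chord is Bb-Db-F, a minor triad.

Bb Db F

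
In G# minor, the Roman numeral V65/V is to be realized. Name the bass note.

C##

The applied chord V65/V is rooted on A#: A#-C##-E#-G#.
The figure 65 means first inversion — the third is in the bass.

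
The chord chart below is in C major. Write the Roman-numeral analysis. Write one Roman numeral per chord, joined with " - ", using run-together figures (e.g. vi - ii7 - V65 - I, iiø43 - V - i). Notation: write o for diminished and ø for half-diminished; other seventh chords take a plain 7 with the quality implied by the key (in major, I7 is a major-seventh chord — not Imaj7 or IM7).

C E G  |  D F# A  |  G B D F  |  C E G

I - V/V - V7 - I

C-E-G: major triad on C = scale degree 1 → I.
D-F#-A: chromatic; D is V of V, so V/V.
G-B-D-F: dominant seventh chord on G = scale degree 5 → V7.
C-E-G has root C, degree 1 in C major, so I.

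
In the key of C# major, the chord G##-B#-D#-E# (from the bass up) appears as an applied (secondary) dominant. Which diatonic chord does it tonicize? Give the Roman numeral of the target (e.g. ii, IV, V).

The chord is a dominant seventh chord on E#.
A dominant resolves down a perfect fifth: E# → A#. In C# major, A# is scale degree 6, i.e. vi.

vi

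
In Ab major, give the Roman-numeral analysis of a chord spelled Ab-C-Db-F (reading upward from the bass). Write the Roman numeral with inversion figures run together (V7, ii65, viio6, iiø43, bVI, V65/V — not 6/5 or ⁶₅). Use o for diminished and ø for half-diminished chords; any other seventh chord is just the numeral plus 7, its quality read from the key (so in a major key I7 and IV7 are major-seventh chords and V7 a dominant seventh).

IV43

The pitches Db-F-Ab-C form a major seventh chord rooted on Db.
Db is scale degree 4 in Ab major, and a major seventh chord on that degree is written IV7.
With Ab in the bass the chord is in second inversion, so the figured bass is 43.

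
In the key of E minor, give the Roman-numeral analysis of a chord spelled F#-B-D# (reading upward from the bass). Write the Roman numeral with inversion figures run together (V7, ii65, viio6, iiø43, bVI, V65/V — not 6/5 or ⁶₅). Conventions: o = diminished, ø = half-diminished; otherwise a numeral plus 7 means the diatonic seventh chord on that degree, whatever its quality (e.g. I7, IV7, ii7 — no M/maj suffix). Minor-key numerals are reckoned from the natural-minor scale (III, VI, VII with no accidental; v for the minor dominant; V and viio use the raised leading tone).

V64

Stacked in thirds the chord is B-D#-F#: a major triad on B.
B is scale degree 5 in E minor, and a major triad on that degree is written V.
With F# in the bass the chord is in second inversion, so the figured bass is 64.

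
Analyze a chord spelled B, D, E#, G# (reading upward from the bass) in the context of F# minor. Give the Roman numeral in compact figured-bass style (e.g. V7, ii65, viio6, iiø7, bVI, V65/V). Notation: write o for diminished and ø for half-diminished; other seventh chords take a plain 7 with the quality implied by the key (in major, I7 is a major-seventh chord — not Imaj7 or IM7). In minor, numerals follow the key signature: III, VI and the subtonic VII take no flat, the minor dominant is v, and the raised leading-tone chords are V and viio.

Stacked in thirds the chord is E#-G#-B-D: a fully diminished seventh chord on E#.
In F# minor, E# is the leading tone; the diatonic fully diminished seventh chord there is viio7.
With B in the bass the chord is in second inversion, so the figured bass is 43.

viio43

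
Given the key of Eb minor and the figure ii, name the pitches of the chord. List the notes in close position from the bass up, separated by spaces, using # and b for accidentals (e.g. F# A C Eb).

F Ab C

ii is the minor supertonic, borrowed from the parallel major (the Dorian ii). In Eb minor that root is F.
So the chord is F-Ab-C, a minor triad.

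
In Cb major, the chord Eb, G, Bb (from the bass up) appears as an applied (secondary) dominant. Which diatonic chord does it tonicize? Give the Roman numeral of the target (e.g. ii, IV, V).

The chord is a major triad on Eb.
A dominant resolves down a perfect fifth: Eb → Ab. In Cb major, Ab is scale degree 6, i.e. vi.

vi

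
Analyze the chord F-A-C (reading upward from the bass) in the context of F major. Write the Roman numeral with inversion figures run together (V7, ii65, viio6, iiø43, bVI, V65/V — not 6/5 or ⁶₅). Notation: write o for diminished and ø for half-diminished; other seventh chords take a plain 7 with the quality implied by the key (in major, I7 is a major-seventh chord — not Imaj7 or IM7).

I

Stacked in thirds the chord is F-A-C: a major triad on F.
In F major, F is the tonic; the diatonic major triad there is I.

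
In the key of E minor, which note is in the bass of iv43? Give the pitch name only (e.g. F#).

E

iv in E minor has root A; the chord is A-C-E-G.
The figure 43 means second inversion — the fifth is in the bass.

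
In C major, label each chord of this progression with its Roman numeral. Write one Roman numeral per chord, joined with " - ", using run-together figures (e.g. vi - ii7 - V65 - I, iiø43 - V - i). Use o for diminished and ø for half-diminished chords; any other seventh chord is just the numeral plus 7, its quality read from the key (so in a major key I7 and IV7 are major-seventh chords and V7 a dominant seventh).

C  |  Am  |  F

C: root C is the tonic; major triad there is I.
Am has root A, degree 6 in C major, so vi.
F: root F is the subdominant; major triad there is IV.

I - vi - IV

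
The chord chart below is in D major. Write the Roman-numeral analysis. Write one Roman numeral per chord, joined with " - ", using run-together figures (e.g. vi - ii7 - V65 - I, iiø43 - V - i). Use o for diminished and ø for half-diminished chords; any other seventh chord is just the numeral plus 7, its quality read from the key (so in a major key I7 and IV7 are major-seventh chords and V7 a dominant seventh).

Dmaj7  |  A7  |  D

Dmaj7 has root D, degree 1 in D major, so I7.
A7 has root A, degree 5 in D major, so V7.
D has root D, degree 1 in D major, so I.

I7 - V7 - I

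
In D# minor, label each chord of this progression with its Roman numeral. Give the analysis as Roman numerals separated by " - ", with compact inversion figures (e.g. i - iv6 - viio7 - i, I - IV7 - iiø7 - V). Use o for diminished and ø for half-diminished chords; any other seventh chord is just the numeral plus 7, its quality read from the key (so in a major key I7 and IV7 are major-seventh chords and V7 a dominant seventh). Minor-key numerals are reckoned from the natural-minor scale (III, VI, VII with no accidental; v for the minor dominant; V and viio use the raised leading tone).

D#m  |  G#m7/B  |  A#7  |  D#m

D#m: minor triad on D# = scale degree 1 → i.
G#m7/B: minor seventh chord on G# = scale degree 4 → iv65.
A#7 has root A#, degree 5 in D# minor, so V7.
D#m: root D# is the tonic; minor triad there is i.

i - iv65 - V7 - i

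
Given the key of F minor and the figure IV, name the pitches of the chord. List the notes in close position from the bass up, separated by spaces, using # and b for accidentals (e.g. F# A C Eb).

Bb D F

IV is the major subdominant, borrowed from the parallel major. In F minor that root is Bb.
So the chord is Bb-D-F.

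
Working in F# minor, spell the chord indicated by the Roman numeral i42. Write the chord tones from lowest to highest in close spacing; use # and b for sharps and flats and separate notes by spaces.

In F# minor, the tonic is F#, and the diatonic chord built there is a minor seventh chord.
Stacking thirds from F# gives F#-A-C#-E.
The figured bass 42 indicates third inversion, placing the seventh (E) in the bass: E-F#-A-C#.

E F# A C#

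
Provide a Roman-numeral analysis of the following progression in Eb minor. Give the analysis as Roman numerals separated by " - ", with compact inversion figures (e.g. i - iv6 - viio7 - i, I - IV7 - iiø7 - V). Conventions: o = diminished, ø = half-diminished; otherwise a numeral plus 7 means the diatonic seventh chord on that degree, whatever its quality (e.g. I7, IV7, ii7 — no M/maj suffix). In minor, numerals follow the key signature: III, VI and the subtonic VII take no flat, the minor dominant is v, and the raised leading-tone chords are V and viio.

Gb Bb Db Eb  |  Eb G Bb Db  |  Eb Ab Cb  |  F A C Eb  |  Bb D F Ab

i65 - V7/iv - iv64 - V7/V - V7

Gb-Bb-Db-Eb: root Eb is the tonic; minor seventh chord there is i65.
Eb-G-Bb-Db: chromatic; Eb is V of iv, so V7/iv.
Eb-Ab-Cb: root Ab is the subdominant; minor triad there is iv64.
F-A-C-Eb is the secondary dominant of V (dominant seventh chord on F): V7/V.
Bb-D-F-Ab: dominant seventh chord on Bb = scale degree 5 → V7.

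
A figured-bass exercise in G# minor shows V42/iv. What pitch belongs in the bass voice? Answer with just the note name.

F#

The applied chord V42/iv is rooted on G#: G#-B#-D#-F#.
The figure 42 means third inversion — the seventh is in the bass.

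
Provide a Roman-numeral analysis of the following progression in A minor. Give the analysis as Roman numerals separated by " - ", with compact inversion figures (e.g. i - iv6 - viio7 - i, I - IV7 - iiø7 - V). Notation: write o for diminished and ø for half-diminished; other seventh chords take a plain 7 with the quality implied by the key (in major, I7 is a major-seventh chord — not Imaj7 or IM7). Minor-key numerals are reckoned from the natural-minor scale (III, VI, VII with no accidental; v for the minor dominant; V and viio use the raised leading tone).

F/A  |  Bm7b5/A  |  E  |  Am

VI6 - iiø42 - V - i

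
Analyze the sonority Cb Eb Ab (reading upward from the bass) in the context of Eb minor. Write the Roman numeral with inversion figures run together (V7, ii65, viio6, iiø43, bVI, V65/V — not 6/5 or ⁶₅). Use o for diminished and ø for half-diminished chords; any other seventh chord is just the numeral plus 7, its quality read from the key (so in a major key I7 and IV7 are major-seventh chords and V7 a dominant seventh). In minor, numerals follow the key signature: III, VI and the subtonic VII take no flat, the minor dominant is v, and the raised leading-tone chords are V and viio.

iv6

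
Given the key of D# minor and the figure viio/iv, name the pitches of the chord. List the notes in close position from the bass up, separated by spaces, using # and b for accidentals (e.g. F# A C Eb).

The slash marks an applied leading-tone chord: viio of iv. In D# minor, iv is G#, so the leading tone to it is F##, a half step below.
Building a diminished triad on F## gives F##-A#-C#.

F## A# C#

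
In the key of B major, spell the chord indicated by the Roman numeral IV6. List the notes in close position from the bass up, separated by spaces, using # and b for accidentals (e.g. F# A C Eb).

G# B E

The numeral's case and figure indicate a major triad. In B major its root, the fourth degree, is E.
That chord is spelled E-G#-B.
The figured bass 6 indicates first inversion, placing the third (G#) in the bass: G#-B-E.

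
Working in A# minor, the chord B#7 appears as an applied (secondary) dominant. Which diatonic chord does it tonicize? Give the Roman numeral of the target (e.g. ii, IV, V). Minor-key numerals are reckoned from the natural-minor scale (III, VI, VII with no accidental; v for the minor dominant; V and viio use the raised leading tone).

V

The chord is a dominant seventh chord on B#.
A dominant resolves down a perfect fifth: B# → E#. In A# minor, E# is scale degree 5, i.e. V.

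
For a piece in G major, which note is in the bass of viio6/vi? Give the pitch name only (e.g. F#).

The applied chord viio6/vi is rooted on D#: D#-F#-A.
The figure 6 means first inversion — the third is in the bass.

F#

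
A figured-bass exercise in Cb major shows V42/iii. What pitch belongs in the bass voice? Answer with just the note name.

Ab

The applied chord V42/iii is rooted on Bb: Bb-D-F-Ab.
The figure 42 means third inversion — the seventh is in the bass.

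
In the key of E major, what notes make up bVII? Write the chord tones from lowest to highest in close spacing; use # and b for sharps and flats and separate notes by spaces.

D F# A

Scale degree 7 in E major is D#; lowering it a half step gives D. bVII is a major triad on the lowered seventh degree (the subtonic), borrowed from the parallel minor.
So the chord is D-F#-A.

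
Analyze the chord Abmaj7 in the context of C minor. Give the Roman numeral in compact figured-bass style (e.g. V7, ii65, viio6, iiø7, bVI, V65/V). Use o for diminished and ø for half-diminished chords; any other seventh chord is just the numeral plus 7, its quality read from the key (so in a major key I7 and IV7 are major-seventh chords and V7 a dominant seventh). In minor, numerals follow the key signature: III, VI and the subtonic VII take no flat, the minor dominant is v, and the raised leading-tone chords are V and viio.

Stacked in thirds the chord is Ab-C-Eb-G: a major seventh chord on Ab.
Ab is scale degree 6 in C minor, and a major seventh chord on that degree is written VI7.

VI7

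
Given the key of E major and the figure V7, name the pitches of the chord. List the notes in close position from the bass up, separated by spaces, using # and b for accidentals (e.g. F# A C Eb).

The numeral's case and figure indicate a dominant seventh chord. In E major its root, scale degree 5, is B.
That chord is spelled B-D#-F#-A.

B D# F# A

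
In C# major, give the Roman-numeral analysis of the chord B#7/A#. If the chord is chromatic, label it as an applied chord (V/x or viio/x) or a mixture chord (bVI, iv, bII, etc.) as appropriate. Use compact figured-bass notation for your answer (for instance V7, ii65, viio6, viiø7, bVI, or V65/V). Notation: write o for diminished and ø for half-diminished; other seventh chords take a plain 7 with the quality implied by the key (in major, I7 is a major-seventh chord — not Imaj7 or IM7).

V42/iii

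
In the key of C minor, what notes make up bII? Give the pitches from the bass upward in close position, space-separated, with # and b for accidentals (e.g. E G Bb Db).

Db F Ab

bII is the Neapolitan chord — a major triad on the lowered second degree. In C minor that root is Db.
So the chord is Db-F-Ab, a major triad.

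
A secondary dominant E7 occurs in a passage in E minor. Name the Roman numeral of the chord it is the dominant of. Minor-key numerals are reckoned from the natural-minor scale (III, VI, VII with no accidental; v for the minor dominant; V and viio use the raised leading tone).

iv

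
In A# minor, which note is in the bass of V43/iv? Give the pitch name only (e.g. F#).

The applied chord V43/iv is rooted on A#: A#-C##-E#-G#.
The figure 43 means second inversion — the fifth is in the bass.

E#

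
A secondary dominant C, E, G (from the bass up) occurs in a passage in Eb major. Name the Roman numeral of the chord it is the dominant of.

ii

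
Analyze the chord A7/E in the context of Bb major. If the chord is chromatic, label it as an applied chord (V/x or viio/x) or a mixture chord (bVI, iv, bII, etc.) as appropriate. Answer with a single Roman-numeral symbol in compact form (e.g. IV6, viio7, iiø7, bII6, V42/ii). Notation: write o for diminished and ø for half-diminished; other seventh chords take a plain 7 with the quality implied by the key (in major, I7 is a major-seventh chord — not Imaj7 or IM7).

V43/iii

The pitches A-C#-E-G form a dominant seventh chord rooted on A.
A is not a diatonic chord root with this quality in Bb major, but it lies a perfect fifth above D (iii), so the chord functions as an applied dominant of iii.
With E in the bass the chord is in second inversion, so the figured bass is 43.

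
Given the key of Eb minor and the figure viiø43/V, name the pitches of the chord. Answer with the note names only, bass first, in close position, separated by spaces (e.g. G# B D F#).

Eb G A C

viiø43/V is a secondary leading-tone chord. The target V is Bb in Eb minor; the applied chord is rooted a semitone below, on A.
Building a half-diminished seventh chord on A gives A-C-Eb-G.
With the 43 figure the chord is in second inversion; from the bass Eb upward in close position it reads Eb-G-A-C.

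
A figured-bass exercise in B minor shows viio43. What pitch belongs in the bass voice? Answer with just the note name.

viio in B minor has root A#; the chord is A#-C#-E-G.
The figure 43 means second inversion — the fifth is in the bass.

E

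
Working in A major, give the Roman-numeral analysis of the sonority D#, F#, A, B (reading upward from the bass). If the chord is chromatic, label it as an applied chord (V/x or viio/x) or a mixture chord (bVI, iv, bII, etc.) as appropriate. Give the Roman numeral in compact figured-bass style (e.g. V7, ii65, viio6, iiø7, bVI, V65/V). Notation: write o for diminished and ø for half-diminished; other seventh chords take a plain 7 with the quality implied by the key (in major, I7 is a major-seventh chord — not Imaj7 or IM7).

Stacked in thirds the chord is B-D#-F#-A: a dominant seventh chord on B.
B is not a diatonic chord root with this quality in A major, but it lies a perfect fifth above E (V), so the chord functions as an applied dominant of V.
With D# in the bass the chord is in first inversion, so the figured bass is 65.

V65/V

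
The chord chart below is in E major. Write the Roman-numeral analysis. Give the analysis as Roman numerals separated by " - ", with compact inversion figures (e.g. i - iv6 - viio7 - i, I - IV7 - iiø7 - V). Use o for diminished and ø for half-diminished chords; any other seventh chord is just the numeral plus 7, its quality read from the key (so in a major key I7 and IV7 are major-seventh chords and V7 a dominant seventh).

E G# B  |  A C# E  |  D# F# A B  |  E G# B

E-G#-B has root E, degree 1 in E major, so I.
A-C#-E: major triad on A = scale degree 4 → IV.
D#-F#-A-B: root B is the dominant; dominant seventh chord there is V65.
E-G#-B: major triad on E = scale degree 1 → I.

I - IV - V65 - I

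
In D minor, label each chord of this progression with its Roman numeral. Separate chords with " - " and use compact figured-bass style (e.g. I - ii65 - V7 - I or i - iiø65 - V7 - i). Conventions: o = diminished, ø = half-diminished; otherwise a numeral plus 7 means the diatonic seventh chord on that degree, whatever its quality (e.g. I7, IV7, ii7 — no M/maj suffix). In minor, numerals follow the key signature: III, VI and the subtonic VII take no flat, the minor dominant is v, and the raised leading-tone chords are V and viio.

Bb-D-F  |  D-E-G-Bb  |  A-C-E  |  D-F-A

Bb-D-F: major triad on Bb = scale degree 6 → VI.
D-E-G-Bb: half-diminished seventh chord on E = scale degree 2 → iiø42.
A-C-E: root A is the dominant; minor triad there is v.
D-F-A has root D, degree 1 in D minor, so i.

VI - iiø42 - v - i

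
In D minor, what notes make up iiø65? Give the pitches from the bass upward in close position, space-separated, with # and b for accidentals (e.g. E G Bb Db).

In D minor, scale degree 2 is E, and the diatonic chord built there is a half-diminished seventh chord.
That chord is spelled E-G-Bb-D.
The figured bass 65 indicates first inversion, placing the third (G) in the bass: G-Bb-D-E.

G Bb D E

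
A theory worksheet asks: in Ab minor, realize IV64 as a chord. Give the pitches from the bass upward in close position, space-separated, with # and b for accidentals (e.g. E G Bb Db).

Scale degree 4 in Ab minor is Db; here the chord built on it is altered to a major triad. IV64 is the major subdominant, borrowed from the parallel major.
So the chord is Db-F-Ab, a major triad.
With the 64 figure the chord is in second inversion; from the bass Ab upward in close position it reads Ab-Db-F.

Ab Db F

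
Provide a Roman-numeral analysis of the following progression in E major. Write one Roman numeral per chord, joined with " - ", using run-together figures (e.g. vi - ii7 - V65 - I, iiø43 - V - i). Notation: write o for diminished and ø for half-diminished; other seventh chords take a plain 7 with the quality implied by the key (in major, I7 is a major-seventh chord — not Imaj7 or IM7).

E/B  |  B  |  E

E/B: root E is the tonic; major triad there is I64.
B: root B is the dominant; major triad there is V.
E: root E is the tonic; major triad there is I.

I64 - V - I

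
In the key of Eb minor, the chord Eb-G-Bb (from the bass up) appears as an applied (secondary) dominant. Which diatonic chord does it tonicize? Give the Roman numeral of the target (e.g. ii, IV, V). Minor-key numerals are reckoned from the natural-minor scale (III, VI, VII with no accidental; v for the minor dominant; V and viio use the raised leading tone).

The chord is a major triad on Eb.
A dominant resolves down a perfect fifth: Eb → Ab. In Eb minor, Ab is scale degree 4, i.e. iv.

iv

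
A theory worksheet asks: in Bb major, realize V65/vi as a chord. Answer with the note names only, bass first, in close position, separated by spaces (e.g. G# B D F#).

F# A C D

The slash means an applied dominant: we want the dominant of vi. In Bb major, vi is G minor, and its dominant is built on D.
Building a dominant seventh chord on D gives D-F#-A-C.
The figured bass 65 indicates first inversion, placing the third (F#) in the bass: F#-A-C-D.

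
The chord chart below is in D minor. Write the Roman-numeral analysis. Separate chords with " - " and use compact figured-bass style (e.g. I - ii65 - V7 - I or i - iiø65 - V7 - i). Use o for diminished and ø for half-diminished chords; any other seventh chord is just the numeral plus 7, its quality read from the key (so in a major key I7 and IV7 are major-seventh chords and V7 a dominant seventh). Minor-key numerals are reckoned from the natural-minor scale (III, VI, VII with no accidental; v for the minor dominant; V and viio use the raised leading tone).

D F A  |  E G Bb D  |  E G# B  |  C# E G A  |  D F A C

i - iiø7 - V/V - V65 - i7

D-F-A: root D is the tonic; minor triad there is i.
E-G-Bb-D: root E is the supertonic; half-diminished seventh chord there is iiø7.
E-G#-B: a major triad on E, the applied dominant of V → V/V.
C#-E-G-A has root A, degree 5 in D minor, so V65.
D-F-A-C has root D, degree 1 in D minor, so i7.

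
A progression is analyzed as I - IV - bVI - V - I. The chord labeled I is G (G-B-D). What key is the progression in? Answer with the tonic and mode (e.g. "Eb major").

G major

I is given as G-B-D — a major triad with root G.
If G is scale degree 1 and the mode makes that degree carry a major triad, the tonic is G and the mode is major.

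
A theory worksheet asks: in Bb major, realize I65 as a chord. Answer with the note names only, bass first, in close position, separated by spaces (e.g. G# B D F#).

In Bb major, scale degree 1 is Bb, and the diatonic chord built there is a major seventh chord.
Stacking thirds from Bb gives Bb-D-F-A.
The figured bass 65 indicates first inversion, placing the third (D) in the bass: D-F-A-Bb.

D F A Bb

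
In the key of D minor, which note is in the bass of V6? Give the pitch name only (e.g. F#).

C#

V in D minor has root A; the chord is A-C#-E.
The figure 6 means first inversion — the third is in the bass.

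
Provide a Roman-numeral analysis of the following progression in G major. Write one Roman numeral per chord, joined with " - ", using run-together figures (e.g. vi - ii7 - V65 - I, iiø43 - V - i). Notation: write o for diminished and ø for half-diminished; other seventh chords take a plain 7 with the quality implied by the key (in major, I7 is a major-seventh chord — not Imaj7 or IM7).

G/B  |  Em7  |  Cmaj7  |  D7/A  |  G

G/B has root G, degree 1 in G major, so I6.
Em7 has root E, degree 6 in G major, so vi7.
Cmaj7: root C is the subdominant; major seventh chord there is IV7.
D7/A: dominant seventh chord on D = scale degree 5 → V43.
G: root G is the tonic; major triad there is I.

I6 - vi7 - IV7 - V43 - I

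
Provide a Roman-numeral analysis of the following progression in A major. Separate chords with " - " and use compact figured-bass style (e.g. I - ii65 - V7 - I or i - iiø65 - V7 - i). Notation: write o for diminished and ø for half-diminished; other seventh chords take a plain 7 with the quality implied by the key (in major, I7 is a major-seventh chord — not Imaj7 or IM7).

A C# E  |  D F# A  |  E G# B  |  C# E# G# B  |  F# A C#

I - IV - V - V7/vi - vi

A-C#-E: root A is the tonic; major triad there is I.
D-F#-A: major triad on D = scale degree 4 → IV.
E-G#-B has root E, degree 5 in A major, so V.
C#-E#-G#-B: a dominant seventh chord on C#, the applied dominant of vi → V7/vi.
F#-A-C# has root F#, degree 6 in A major, so vi.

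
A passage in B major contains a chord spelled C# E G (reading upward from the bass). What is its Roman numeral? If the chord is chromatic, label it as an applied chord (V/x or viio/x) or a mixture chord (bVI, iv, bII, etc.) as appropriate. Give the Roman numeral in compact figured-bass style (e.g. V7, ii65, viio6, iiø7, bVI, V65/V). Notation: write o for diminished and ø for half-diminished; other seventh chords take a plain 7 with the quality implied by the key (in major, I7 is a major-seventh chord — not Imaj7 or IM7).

iio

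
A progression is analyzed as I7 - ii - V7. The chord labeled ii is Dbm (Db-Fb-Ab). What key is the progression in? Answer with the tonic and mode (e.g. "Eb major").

Cb major

The anchor chord is a minor triad on Db, labeled ii.
Counting down one scale step from Db places the tonic on Cb; a minor triad on degree 2 is diatonic only in major.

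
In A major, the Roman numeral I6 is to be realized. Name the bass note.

I in A major has root A; the chord is A-C#-E.
The figure 6 means first inversion — the third is in the bass.

C#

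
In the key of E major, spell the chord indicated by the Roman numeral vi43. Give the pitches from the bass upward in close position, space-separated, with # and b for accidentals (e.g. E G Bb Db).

G# B C# E

The numeral's case and figure indicate a minor seventh chord. In E major its root, scale degree 6, is C#.
Stacking thirds from C# gives C#-E-G#-B.
The figured bass 43 indicates second inversion, placing the fifth (G#) in the bass: G#-B-C#-E.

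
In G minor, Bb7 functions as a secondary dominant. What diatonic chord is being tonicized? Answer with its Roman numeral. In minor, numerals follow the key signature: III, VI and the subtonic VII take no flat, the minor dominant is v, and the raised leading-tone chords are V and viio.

VI

The chord is a dominant seventh chord on Bb.
A dominant resolves down a perfect fifth: Bb → Eb. In G minor, Eb is scale degree 6, i.e. VI.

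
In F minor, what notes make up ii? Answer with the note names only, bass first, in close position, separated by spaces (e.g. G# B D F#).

Scale degree 2 in F minor is G; here the chord built on it is altered to a minor triad. ii is the minor supertonic, borrowed from the parallel major (the Dorian ii).
So the chord is G-Bb-D, a minor triad.

G Bb D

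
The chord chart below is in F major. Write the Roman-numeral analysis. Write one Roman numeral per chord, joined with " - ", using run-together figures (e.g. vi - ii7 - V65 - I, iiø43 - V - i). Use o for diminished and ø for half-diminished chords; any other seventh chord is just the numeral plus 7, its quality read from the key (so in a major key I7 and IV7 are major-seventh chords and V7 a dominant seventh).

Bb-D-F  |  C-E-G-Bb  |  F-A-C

IV - V7 - I

Bb-D-F has root Bb, degree 4 in F major, so IV.
C-E-G-Bb: root C is the dominant; dominant seventh chord there is V7.
F-A-C has root F, degree 1 in F major, so I.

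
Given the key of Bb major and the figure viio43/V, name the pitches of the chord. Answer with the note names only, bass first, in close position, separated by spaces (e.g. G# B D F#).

Bb Db E G

viio43/V is a secondary leading-tone chord. The target V is F in Bb major; the applied chord is rooted a semitone below, on E.
Building a fully diminished seventh chord on E gives E-G-Bb-Db.
With the 43 figure the chord is in second inversion; from the bass Bb upward in close position it reads Bb-Db-E-G.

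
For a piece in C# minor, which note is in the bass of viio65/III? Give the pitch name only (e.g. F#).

F#

The applied chord viio65/III is rooted on D#: D#-F#-A-C.
The figure 65 means first inversion — the third is in the bass.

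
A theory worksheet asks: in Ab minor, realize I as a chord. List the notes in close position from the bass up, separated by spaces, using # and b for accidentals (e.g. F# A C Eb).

Ab C Eb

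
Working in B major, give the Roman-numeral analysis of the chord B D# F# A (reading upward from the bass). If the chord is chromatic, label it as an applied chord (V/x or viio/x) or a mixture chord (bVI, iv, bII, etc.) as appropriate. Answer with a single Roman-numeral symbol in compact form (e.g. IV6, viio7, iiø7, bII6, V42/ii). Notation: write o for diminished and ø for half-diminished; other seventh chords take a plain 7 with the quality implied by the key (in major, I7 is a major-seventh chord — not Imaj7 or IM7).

Stacked in thirds the chord is B-D#-F#-A: a dominant seventh chord on B.
B is not a diatonic chord root with this quality in B major, but it lies a perfect fifth above E (IV), so the chord functions as an applied dominant of IV.

V7/IV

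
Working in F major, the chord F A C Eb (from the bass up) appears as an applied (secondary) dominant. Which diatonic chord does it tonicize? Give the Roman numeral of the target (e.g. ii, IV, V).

IV

The chord is a dominant seventh chord on F.
A dominant resolves down a perfect fifth: F → Bb. In F major, Bb is scale degree 4, i.e. IV.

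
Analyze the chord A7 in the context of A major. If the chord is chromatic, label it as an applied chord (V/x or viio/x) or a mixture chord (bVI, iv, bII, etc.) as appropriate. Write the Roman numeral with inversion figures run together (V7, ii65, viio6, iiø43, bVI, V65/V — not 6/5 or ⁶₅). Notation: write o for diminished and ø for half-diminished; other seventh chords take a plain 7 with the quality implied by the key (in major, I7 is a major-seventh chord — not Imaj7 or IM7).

The pitches A-C#-E-G form a dominant seventh chord rooted on A.
A is not a diatonic chord root with this quality in A major, but it lies a perfect fifth above D (IV), so the chord functions as an applied dominant of IV.

V7/IV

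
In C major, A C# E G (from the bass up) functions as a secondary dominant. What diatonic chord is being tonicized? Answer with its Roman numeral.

The chord is a dominant seventh chord on A.
A dominant resolves down a perfect fifth: A → D. In C major, D is scale degree 2, i.e. ii.

ii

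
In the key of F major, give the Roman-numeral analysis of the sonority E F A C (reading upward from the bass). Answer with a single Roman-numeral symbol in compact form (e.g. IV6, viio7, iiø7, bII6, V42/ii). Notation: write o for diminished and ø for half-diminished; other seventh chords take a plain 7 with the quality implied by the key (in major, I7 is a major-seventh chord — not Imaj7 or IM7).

Stacked in thirds the chord is F-A-C-E: a major seventh chord on F.
In F major, F is the tonic; the diatonic major seventh chord there is I7.
With E in the bass the chord is in third inversion, so the figured bass is 42.

I42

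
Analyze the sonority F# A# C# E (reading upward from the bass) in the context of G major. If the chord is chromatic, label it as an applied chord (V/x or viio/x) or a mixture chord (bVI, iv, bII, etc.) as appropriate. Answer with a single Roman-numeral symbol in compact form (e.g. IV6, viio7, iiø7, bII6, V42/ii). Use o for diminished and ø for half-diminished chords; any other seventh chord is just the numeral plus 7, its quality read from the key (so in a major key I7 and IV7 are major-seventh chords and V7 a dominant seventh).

The pitches F#-A#-C#-E form a dominant seventh chord rooted on F#.
F# is not a diatonic chord root with this quality in G major, but it lies a perfect fifth above B (iii), so the chord functions as an applied dominant of iii.

V7/iii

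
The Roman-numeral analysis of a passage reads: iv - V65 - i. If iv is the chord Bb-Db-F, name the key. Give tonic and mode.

The anchor chord is a minor triad on Bb, labeled iv.
iv on Bb implies Bb is the subdominant; that puts the tonic at F, and the lowercase numeral fits minor mode.

F minor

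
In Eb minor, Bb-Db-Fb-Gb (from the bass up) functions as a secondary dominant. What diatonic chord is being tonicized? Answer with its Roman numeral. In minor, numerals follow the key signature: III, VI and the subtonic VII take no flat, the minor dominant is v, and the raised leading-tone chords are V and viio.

VI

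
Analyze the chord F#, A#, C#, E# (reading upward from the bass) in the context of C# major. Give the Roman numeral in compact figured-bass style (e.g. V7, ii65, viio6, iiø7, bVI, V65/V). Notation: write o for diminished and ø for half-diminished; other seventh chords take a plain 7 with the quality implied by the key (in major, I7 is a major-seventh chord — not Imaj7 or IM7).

The pitches F#-A#-C#-E# form a major seventh chord rooted on F#.
F# is scale degree 4 in C# major, and a major seventh chord on that degree is written IV7.

IV7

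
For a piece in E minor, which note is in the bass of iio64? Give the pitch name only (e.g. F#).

C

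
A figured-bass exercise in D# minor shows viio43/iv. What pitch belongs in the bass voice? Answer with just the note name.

The applied chord viio43/iv is rooted on F##: F##-A#-C#-E.
The figure 43 means second inversion — the fifth is in the bass.

C#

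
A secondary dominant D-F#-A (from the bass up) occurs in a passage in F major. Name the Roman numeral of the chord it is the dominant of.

ii

The chord is a major triad on D.
A dominant resolves down a perfect fifth: D → G. In F major, G is scale degree 2, i.e. ii.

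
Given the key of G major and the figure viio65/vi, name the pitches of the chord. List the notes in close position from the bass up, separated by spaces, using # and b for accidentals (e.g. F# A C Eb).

F# A C D#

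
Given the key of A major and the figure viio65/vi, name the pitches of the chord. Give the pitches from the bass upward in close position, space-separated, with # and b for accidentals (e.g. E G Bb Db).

G# B D E#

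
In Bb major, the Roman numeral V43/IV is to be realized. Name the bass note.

The applied chord V43/IV is rooted on Bb: Bb-D-F-Ab.
The figure 43 means second inversion — the fifth is in the bass.

F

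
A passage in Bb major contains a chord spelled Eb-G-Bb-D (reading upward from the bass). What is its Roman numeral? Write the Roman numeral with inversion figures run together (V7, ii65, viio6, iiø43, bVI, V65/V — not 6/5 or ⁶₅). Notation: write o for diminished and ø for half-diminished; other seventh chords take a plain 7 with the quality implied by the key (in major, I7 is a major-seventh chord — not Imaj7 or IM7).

The pitches Eb-G-Bb-D form a major seventh chord rooted on Eb.
In Bb major, Eb is the subdominant; the diatonic major seventh chord there is IV7.

IV7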